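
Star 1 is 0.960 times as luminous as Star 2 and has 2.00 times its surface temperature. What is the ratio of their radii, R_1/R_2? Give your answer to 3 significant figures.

L ∝ R²T⁴ gives R ∝ √L / T², so
R_1/R_2 = √(0.960) / (2.00)² = 0.9798 / 4.000 = 0.2449.

0.245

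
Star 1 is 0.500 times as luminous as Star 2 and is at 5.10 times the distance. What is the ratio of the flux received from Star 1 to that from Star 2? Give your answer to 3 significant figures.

F = L/(4πd²), so F_1/F_2 = (L_1/L_2) / (d_1/d_2)²
= 0.500 / (5.10)² = 0.500 / 26.01 = 0.01922.

0.0192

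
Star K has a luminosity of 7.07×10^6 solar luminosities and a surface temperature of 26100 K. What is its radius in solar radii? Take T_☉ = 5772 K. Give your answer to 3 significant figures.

130 solar radii

R/R_☉ = √(L/L_☉) / (T/T_☉)² = √(7.07×10^6) / (4.522)²
       = 2659 / 20.45 = 130.0.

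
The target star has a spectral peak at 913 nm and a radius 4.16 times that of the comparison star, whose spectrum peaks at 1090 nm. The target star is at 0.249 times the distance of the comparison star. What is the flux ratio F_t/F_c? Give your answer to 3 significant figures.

567

Wien's law: T_t/T_c = λ_c/λ_t = 1090/913 = 1.194.
L_t/L_c = (R_t/R_c)²(T_t/T_c)⁴ = (4.16)²(1.194)⁴ = 35.16.
F_t/F_c = (L_t/L_c)/(d_t/d_c)² = 35.16/(0.249)² = 567.0.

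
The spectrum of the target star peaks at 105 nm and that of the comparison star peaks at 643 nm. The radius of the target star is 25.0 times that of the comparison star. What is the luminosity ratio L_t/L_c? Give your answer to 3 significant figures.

Wien's law gives T ∝ 1/λ_max, so T_t/T_c = λ_c/λ_t = 643/105 = 6.124.
Then L ∝ R²T⁴ gives L_t/L_c = (25.0)² × (6.124)⁴ = 625.0 × 1406 = 8.790×10^5.

8.79×10^5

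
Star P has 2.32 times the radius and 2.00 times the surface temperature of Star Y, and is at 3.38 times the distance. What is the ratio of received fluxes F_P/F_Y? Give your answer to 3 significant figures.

L_P/L_Y = (R_P/R_Y)²(T_P/T_Y)⁴ = (2.32)² × (2.00)⁴ = 86.12.
F_P/F_Y = (L_P/L_Y)/(d_P/d_Y)² = 86.12 / (3.38)² = 7.538.

7.54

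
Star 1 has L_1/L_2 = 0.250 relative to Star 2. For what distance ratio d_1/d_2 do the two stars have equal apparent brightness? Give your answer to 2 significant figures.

0.50

Equal flux requires L_1/d_1² = L_2/d_2², so d_1/d_2 = √(L_1/L_2)
= √(0.250) = 0.5000.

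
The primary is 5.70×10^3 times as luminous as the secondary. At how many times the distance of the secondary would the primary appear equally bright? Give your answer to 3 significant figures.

75.5

Equal flux requires L_p/d_p² = L_s/d_s², so d_p/d_s = √(L_p/L_s)
= √(5.70×10^3) = 75.50.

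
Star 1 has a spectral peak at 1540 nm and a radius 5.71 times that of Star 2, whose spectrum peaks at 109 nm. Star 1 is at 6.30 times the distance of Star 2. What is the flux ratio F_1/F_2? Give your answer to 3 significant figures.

2.06×10^-5

Wien's law: T_1/T_2 = λ_2/λ_1 = 109/1540 = 0.07078.
L_1/L_2 = (R_1/R_2)²(T_1/T_2)⁴ = (5.71)²(0.07078)⁴ = 8.183×10^-4.
F_1/F_2 = (L_1/L_2)/(d_1/d_2)² = 8.183×10^-4/(6.30)² = 2.062×10^-5.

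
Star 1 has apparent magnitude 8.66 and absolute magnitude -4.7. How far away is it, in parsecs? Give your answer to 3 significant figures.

4.70×10^3 pc

m − M = 5 log₁₀(d/10 pc)
8.66 − (-4.7) = 13.36 = 5 log₁₀(d/10)
d = 10 × 10^(13.36/5) = 10 × 10^2.672 = 4699 pc.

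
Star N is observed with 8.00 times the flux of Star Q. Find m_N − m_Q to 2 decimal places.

-2.26

m_N − m_Q = −2.5 log₁₀(F_N/F_Q) = −2.5 log₁₀(8.00) = −2.5 × (0.903) = -2.258.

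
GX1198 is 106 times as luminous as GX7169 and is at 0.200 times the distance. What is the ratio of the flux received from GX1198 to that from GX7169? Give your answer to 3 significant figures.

F = L/(4πd²), so F_GX1198/F_GX7169 = (L_GX1198/L_GX7169) / (d_GX1198/d_GX7169)²
= 106 / (0.200)² = 106 / 0.04000 = 2650.

2.65×10^3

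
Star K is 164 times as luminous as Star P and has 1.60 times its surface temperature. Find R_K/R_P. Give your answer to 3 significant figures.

5.00

L ∝ R²T⁴ gives R ∝ √L / T², so
R_K/R_P = √(164) / (1.60)² = 12.81 / 2.560 = 5.002.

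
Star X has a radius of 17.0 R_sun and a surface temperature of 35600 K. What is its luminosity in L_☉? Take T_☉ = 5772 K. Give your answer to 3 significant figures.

4.18×10^5 L_☉

L/L_☉ = (R/R_☉)² (T/T_☉)⁴ = (17.0)² × (35600/5772)⁴
       = 289.0 × (6.168)⁴ = 289.0 × 1447 = 4.182×10^5.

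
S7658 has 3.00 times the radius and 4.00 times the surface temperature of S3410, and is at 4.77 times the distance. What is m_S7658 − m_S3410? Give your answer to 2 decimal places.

L_S7658/L_S3410 = (3.00)²(4.00)⁴ = 2304.
F_S7658/F_S3410 = (L_S7658/L_S3410)/(d_S7658/d_S3410)² = 2304/22.75 = 101.3.
m_S7658 − m_S3410 = −2.5 log₁₀(101.3) = -5.01.

-5.01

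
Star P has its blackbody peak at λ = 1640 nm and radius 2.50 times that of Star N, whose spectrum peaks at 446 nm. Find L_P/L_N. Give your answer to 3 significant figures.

0.0342

Wien's law gives T ∝ 1/λ_max, so T_P/T_N = λ_N/λ_P = 446/1640 = 0.2720.
Then L ∝ R²T⁴ gives L_P/L_N = (2.50)² × (0.2720)⁴ = 6.250 × 0.005470 = 0.03419.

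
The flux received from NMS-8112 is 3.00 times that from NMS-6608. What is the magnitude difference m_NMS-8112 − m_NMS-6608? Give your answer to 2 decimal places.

-1.19

m_NMS-8112 − m_NMS-6608 = −2.5 log₁₀(F_NMS-8112/F_NMS-6608) = −2.5 log₁₀(3.00) = −2.5 × (0.477) = -1.193.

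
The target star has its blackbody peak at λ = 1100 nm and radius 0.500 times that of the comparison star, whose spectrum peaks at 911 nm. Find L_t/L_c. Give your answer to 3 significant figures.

Wien's law gives T ∝ 1/λ_max, so T_t/T_c = λ_c/λ_t = 911/1100 = 0.8282.
Then L ∝ R²T⁴ gives L_t/L_c = (0.500)² × (0.8282)⁴ = 0.2500 × 0.4704 = 0.1176.

0.118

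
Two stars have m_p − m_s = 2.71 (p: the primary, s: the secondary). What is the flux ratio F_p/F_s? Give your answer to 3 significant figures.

0.0824

F_p/F_s = 10^(−(m_p − m_s)/2.5) = 10^(-2.71/2.5) = 10^-1.084 = 0.08241.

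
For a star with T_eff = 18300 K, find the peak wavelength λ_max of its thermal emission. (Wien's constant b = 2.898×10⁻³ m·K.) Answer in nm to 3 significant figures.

158 nm

λ_max = b/T = 2.898×10⁻³ / 18300 = 1.58×10^-7 m = 158.4 nm.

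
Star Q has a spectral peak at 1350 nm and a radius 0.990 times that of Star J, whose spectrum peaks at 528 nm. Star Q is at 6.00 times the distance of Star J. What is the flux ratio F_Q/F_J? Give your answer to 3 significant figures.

Wien's law: T_Q/T_J = λ_J/λ_Q = 528/1350 = 0.3911.
L_Q/L_J = (R_Q/R_J)²(T_Q/T_J)⁴ = (0.990)²(0.3911)⁴ = 0.02293.
F_Q/F_J = (L_Q/L_J)/(d_Q/d_J)² = 0.02293/(6.00)² = 6.370×10^-4.

6.37×10^-4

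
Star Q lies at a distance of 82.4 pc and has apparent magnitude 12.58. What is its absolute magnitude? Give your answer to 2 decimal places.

8.00

M = m − 5 log₁₀(d/10 pc) = 12.58 − 5 log₁₀(82.4/10)
  = 12.58 − 5 × 0.916 = 12.58 − 4.58 = 8.00.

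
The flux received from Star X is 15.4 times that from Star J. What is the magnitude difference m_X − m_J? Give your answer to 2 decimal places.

m_X − m_J = −2.5 log₁₀(F_X/F_J) = −2.5 log₁₀(15.4) = −2.5 × (1.188) = -2.969.

-2.97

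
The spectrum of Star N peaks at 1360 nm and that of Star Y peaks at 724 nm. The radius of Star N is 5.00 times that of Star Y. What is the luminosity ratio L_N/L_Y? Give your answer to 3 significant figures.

Wien's law gives T ∝ 1/λ_max, so T_N/T_Y = λ_Y/λ_N = 724/1360 = 0.5324.
Then L ∝ R²T⁴ gives L_N/L_Y = (5.00)² × (0.5324)⁴ = 25.00 × 0.08032 = 2.008.

2.01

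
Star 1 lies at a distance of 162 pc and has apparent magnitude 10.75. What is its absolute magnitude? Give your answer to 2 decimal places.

M = m − 5 log₁₀(d/10 pc) = 10.75 − 5 log₁₀(162/10)
  = 10.75 − 5 × 1.210 = 10.75 − 6.05 = 4.70.

4.70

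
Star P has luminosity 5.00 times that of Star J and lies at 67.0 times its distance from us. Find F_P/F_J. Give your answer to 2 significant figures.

F = L/(4πd²), so F_P/F_J = (L_P/L_J) / (d_P/d_J)²
= 5.00 / (67.0)² = 5.00 / 4489 = 0.001114.

0.0011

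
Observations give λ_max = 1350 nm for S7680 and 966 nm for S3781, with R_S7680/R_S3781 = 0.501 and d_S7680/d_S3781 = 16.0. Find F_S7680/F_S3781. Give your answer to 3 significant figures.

2.57×10^-4

Wien's law: T_S7680/T_S3781 = λ_S3781/λ_S7680 = 966/1350 = 0.7156.
L_S7680/L_S3781 = (R_S7680/R_S3781)²(T_S7680/T_S3781)⁴ = (0.501)²(0.7156)⁴ = 0.06580.
F_S7680/F_S3781 = (L_S7680/L_S3781)/(d_S7680/d_S3781)² = 0.06580/(16.0)² = 2.570×10^-4.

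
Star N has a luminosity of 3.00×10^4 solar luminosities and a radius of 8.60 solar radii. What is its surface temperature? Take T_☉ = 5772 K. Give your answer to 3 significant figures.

T/T_☉ = (L/L_☉)^(1/4) / (R/R_☉)^(1/2)
T = 5772 × (3.00×10^4)^(1/4) / √(8.60) = 5772 × 13.16 / 2.933 = 2.590×10^4 K.

2.59×10^4 K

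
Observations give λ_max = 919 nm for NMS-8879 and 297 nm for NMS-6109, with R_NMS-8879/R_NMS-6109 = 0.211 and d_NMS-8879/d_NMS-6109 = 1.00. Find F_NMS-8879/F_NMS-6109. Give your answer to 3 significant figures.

Wien's law: T_NMS-8879/T_NMS-6109 = λ_NMS-6109/λ_NMS-8879 = 297/919 = 0.3232.
L_NMS-8879/L_NMS-6109 = (R_NMS-8879/R_NMS-6109)²(T_NMS-8879/T_NMS-6109)⁴ = (0.211)²(0.3232)⁴ = 4.857×10^-4.
F_NMS-8879/F_NMS-6109 = (L_NMS-8879/L_NMS-6109)/(d_NMS-8879/d_NMS-6109)² = 4.857×10^-4/(1.00)² = 4.857×10^-4.

4.86×10^-4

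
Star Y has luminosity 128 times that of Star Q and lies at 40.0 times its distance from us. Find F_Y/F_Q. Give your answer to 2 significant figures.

F = L/(4πd²), so F_Y/F_Q = (L_Y/L_Q) / (d_Y/d_Q)²
= 128 / (40.0)² = 128 / 1600 = 0.08000.

0.080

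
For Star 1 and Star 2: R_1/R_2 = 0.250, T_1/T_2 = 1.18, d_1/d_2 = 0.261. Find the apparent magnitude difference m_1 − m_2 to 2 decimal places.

-0.63

L_1/L_2 = (0.250)²(1.18)⁴ = 0.1212.
F_1/F_2 = (L_1/L_2)/(d_1/d_2)² = 0.1212/0.06812 = 1.779.
m_1 − m_2 = −2.5 log₁₀(1.779) = -0.63.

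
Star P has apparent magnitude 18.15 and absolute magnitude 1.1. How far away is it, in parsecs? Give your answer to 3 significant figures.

m − M = 5 log₁₀(d/10 pc)
18.15 − (1.1) = 17.05 = 5 log₁₀(d/10)
d = 10 × 10^(17.05/5) = 10 × 10^3.410 = 2.570×10^4 pc.

2.57×10^4 pc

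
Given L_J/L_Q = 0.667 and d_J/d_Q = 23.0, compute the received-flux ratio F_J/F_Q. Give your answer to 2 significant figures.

F = L/(4πd²), so F_J/F_Q = (L_J/L_Q) / (d_J/d_Q)²
= 0.667 / (23.0)² = 0.667 / 529.0 = 0.001261.

0.0013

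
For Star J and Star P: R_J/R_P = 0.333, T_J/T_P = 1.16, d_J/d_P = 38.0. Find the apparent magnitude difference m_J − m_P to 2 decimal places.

L_J/L_P = (0.333)²(1.16)⁴ = 0.2008.
F_J/F_P = (L_J/L_P)/(d_J/d_P)² = 0.2008/1444 = 1.390×10^-4.
m_J − m_P = −2.5 log₁₀(1.390×10^-4) = 9.64.

9.64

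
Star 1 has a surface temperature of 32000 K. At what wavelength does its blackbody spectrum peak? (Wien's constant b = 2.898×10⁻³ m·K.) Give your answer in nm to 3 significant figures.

90.6 nm

λ_max = b/T = 2.898×10⁻³ / 32000 = 9.06×10^-8 m = 90.56 nm.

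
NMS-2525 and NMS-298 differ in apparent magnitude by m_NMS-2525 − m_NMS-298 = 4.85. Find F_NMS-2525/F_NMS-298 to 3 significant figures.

F_NMS-2525/F_NMS-298 = 10^(−(m_NMS-2525 − m_NMS-298)/2.5) = 10^(-4.85/2.5) = 10^-1.940 = 0.01148.

0.0115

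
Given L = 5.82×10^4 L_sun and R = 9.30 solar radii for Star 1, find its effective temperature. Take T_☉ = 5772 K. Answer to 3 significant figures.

2.94×10^4 K

T/T_☉ = (L/L_☉)^(1/4) / (R/R_☉)^(1/2)
T = 5772 × (5.82×10^4)^(1/4) / √(9.30) = 5772 × 15.53 / 3.050 = 2.940×10^4 K.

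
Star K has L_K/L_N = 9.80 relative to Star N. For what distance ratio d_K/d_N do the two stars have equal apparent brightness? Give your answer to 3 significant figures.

Equal flux requires L_K/d_K² = L_N/d_N², so d_K/d_N = √(L_K/L_N)
= √(9.80) = 3.130.

3.13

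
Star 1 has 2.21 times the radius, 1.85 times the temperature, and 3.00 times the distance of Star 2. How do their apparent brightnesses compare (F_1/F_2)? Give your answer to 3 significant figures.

L_1/L_2 = (R_1/R_2)²(T_1/T_2)⁴ = (2.21)² × (1.85)⁴ = 57.21.
F_1/F_2 = (L_1/L_2)/(d_1/d_2)² = 57.21 / (3.00)² = 6.357.

6.36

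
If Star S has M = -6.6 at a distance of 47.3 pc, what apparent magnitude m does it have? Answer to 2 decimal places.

-3.23

m = M + 5 log₁₀(d/10 pc) = -6.6 + 5 log₁₀(47.3/10)
  = -6.6 + 5 × 0.675 = -6.6 + 3.37 = -3.23.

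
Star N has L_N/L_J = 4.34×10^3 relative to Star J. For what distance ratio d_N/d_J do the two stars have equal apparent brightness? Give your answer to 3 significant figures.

Equal flux requires L_N/d_N² = L_J/d_J², so d_N/d_J = √(L_N/L_J)
= √(4.34×10^3) = 65.88.

65.9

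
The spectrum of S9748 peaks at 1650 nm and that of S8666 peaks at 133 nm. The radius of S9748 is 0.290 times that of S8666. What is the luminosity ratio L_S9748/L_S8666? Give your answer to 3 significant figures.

3.55×10^-6

Wien's law gives T ∝ 1/λ_max, so T_S9748/T_S8666 = λ_S8666/λ_S9748 = 133/1650 = 0.08061.
Then L ∝ R²T⁴ gives L_S9748/L_S8666 = (0.290)² × (0.08061)⁴ = 0.08410 × 4.222×10^-5 = 3.550×10^-6.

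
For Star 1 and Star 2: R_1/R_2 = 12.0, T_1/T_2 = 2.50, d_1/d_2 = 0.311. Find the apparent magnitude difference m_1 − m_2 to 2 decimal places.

-11.91

L_1/L_2 = (12.0)²(2.50)⁴ = 5625.
F_1/F_2 = (L_1/L_2)/(d_1/d_2)² = 5625/0.09672 = 5.816×10^4.
m_1 − m_2 = −2.5 log₁₀(5.816×10^4) = -11.91.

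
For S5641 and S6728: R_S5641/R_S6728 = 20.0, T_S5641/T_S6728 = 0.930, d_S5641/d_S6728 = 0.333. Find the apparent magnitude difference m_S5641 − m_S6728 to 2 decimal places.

-8.58

L_S5641/L_S6728 = (20.0)²(0.930)⁴ = 299.2.
F_S5641/F_S6728 = (L_S5641/L_S6728)/(d_S5641/d_S6728)² = 299.2/0.1109 = 2698.
m_S5641 − m_S6728 = −2.5 log₁₀(2698) = -8.58.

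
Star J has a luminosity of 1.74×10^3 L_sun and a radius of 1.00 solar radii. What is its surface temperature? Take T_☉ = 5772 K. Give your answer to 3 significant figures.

3.73×10^4 K

T/T_☉ = (L/L_☉)^(1/4) / (R/R_☉)^(1/2)
T = 5772 × (1.74×10^3)^(1/4) / √(1.00) = 5772 × 6.459 / 1.000 = 3.728×10^4 K.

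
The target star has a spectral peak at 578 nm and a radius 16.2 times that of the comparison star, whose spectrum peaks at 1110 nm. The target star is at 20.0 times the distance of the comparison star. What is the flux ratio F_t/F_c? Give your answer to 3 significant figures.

8.92

Wien's law: T_t/T_c = λ_c/λ_t = 1110/578 = 1.920.
L_t/L_c = (R_t/R_c)²(T_t/T_c)⁴ = (16.2)²(1.920)⁴ = 3570.
F_t/F_c = (L_t/L_c)/(d_t/d_c)² = 3570/(20.0)² = 8.924.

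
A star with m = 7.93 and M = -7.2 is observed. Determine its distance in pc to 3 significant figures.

1.06×10^4 pc

m − M = 5 log₁₀(d/10 pc)
7.93 − (-7.2) = 15.13 = 5 log₁₀(d/10)
d = 10 × 10^(15.13/5) = 10 × 10^3.026 = 1.062×10^4 pc.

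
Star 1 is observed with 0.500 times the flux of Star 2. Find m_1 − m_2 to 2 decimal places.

0.75

m_1 − m_2 = −2.5 log₁₀(F_1/F_2) = −2.5 log₁₀(0.500) = −2.5 × (-0.301) = 0.753.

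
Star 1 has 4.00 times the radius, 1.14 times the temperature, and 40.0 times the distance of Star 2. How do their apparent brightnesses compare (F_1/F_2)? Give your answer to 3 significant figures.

L_1/L_2 = (R_1/R_2)²(T_1/T_2)⁴ = (4.00)² × (1.14)⁴ = 27.02.
F_1/F_2 = (L_1/L_2)/(d_1/d_2)² = 27.02 / (40.0)² = 0.01689.

0.0169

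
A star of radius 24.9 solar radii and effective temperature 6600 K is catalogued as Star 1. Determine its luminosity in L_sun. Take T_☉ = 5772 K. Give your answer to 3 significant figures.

L/L_☉ = (R/R_☉)² (T/T_☉)⁴ = (24.9)² × (6600/5772)⁴
       = 620.0 × (1.143)⁴ = 620.0 × 1.710 = 1060.

1.06×10^3 L_sun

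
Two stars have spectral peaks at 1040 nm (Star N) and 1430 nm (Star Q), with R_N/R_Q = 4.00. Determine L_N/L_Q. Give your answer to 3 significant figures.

57.2

Wien's law gives T ∝ 1/λ_max, so T_N/T_Q = λ_Q/λ_N = 1430/1040 = 1.375.
Then L ∝ R²T⁴ gives L_N/L_Q = (4.00)² × (1.375)⁴ = 16.00 × 3.574 = 57.19.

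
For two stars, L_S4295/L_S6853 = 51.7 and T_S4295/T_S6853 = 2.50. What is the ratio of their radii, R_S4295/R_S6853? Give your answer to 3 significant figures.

L ∝ R²T⁴ gives R ∝ √L / T², so
R_S4295/R_S6853 = √(51.7) / (2.50)² = 7.190 / 6.250 = 1.150.

1.15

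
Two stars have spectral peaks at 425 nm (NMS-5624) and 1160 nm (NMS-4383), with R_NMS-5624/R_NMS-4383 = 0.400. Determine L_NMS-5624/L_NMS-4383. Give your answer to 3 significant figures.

8.88

Wien's law gives T ∝ 1/λ_max, so T_NMS-5624/T_NMS-4383 = λ_NMS-4383/λ_NMS-5624 = 1160/425 = 2.729.
Then L ∝ R²T⁴ gives L_NMS-5624/L_NMS-4383 = (0.400)² × (2.729)⁴ = 0.1600 × 55.50 = 8.880.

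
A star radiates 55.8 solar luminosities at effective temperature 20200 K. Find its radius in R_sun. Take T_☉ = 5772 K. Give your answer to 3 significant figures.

0.610 R_sun

R/R_☉ = √(L/L_☉) / (T/T_☉)² = √(55.8) / (3.500)²
       = 7.470 / 12.25 = 0.6099.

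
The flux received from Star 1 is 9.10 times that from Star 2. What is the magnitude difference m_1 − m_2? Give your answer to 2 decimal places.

-2.40

m_1 − m_2 = −2.5 log₁₀(F_1/F_2) = −2.5 log₁₀(9.10) = −2.5 × (0.959) = -2.398.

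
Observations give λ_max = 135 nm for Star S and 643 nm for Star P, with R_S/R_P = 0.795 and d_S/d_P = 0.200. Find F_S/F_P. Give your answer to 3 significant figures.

Wien's law: T_S/T_P = λ_P/λ_S = 643/135 = 4.763.
L_S/L_P = (R_S/R_P)²(T_S/T_P)⁴ = (0.795)²(4.763)⁴ = 325.3.
F_S/F_P = (L_S/L_P)/(d_S/d_P)² = 325.3/(0.200)² = 8132.

8.13×10^3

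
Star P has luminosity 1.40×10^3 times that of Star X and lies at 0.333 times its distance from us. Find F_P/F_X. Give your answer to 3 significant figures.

F = L/(4πd²), so F_P/F_X = (L_P/L_X) / (d_P/d_X)²
= 1.40×10^3 / (0.333)² = 1.40×10^3 / 0.1109 = 1.263×10^4.

1.26×10^4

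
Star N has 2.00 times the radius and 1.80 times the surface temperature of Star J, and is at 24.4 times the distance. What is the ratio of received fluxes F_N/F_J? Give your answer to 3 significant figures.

L_N/L_J = (R_N/R_J)²(T_N/T_J)⁴ = (2.00)² × (1.80)⁴ = 41.99.
F_N/F_J = (L_N/L_J)/(d_N/d_J)² = 41.99 / (24.4)² = 0.07053.

0.0705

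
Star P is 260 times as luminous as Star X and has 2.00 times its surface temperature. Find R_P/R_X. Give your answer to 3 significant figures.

4.03

L ∝ R²T⁴ gives R ∝ √L / T², so
R_P/R_X = √(260) / (2.00)² = 16.12 / 4.000 = 4.031.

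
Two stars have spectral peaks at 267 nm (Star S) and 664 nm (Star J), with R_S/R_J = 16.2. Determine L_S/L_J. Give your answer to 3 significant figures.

Wien's law gives T ∝ 1/λ_max, so T_S/T_J = λ_J/λ_S = 664/267 = 2.487.
Then L ∝ R²T⁴ gives L_S/L_J = (16.2)² × (2.487)⁴ = 262.4 × 38.25 = 1.004×10^4.

1.00×10^4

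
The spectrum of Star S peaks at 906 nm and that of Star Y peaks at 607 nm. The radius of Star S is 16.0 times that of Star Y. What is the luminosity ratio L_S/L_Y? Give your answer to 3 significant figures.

51.6

Wien's law gives T ∝ 1/λ_max, so T_S/T_Y = λ_Y/λ_S = 607/906 = 0.6700.
Then L ∝ R²T⁴ gives L_S/L_Y = (16.0)² × (0.6700)⁴ = 256.0 × 0.2015 = 51.58.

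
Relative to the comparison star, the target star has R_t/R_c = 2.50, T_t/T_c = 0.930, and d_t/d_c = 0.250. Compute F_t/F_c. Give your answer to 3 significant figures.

74.8

L_t/L_c = (R_t/R_c)²(T_t/T_c)⁴ = (2.50)² × (0.930)⁴ = 4.675.
F_t/F_c = (L_t/L_c)/(d_t/d_c)² = 4.675 / (0.250)² = 74.81.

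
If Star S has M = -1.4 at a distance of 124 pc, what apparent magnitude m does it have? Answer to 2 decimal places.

m = M + 5 log₁₀(d/10 pc) = -1.4 + 5 log₁₀(124/10)
  = -1.4 + 5 × 1.093 = -1.4 + 5.47 = 4.07.

4.07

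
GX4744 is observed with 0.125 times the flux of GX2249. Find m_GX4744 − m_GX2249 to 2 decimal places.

m_GX4744 − m_GX2249 = −2.5 log₁₀(F_GX4744/F_GX2249) = −2.5 log₁₀(0.125) = −2.5 × (-0.903) = 2.258.

2.26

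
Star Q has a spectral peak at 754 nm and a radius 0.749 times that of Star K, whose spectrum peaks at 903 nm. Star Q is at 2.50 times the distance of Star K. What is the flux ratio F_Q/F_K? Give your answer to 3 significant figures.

0.185

Wien's law: T_Q/T_K = λ_K/λ_Q = 903/754 = 1.198.
L_Q/L_K = (R_Q/R_K)²(T_Q/T_K)⁴ = (0.749)²(1.198)⁴ = 1.154.
F_Q/F_K = (L_Q/L_K)/(d_Q/d_K)² = 1.154/(2.50)² = 0.1846.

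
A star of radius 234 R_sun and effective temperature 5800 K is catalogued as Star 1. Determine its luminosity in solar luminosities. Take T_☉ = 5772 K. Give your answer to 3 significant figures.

5.58×10^4 solar luminosities

L/L_☉ = (R/R_☉)² (T/T_☉)⁴ = (234)² × (5800/5772)⁴
       = 5.476×10^4 × (1.005)⁴ = 5.476×10^4 × 1.020 = 5.583×10^4.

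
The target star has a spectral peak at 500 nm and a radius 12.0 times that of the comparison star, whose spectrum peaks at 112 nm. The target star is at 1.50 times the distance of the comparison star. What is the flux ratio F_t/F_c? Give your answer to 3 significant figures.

0.161

Wien's law: T_t/T_c = λ_c/λ_t = 112/500 = 0.2240.
L_t/L_c = (R_t/R_c)²(T_t/T_c)⁴ = (12.0)²(0.2240)⁴ = 0.3625.
F_t/F_c = (L_t/L_c)/(d_t/d_c)² = 0.3625/(1.50)² = 0.1611.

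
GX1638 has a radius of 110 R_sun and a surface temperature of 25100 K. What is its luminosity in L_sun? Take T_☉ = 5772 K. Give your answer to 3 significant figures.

4.33×10^6 L_sun

L/L_☉ = (R/R_☉)² (T/T_☉)⁴ = (110)² × (25100/5772)⁴
       = 1.210×10^4 × (4.349)⁴ = 1.210×10^4 × 357.6 = 4.327×10^6.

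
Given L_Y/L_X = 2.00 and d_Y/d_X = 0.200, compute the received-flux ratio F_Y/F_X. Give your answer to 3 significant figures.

F = L/(4πd²), so F_Y/F_X = (L_Y/L_X) / (d_Y/d_X)²
= 2.00 / (0.200)² = 2.00 / 0.04000 = 50.00.

50.0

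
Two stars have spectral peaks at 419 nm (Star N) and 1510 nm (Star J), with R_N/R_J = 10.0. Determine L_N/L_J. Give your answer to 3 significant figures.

Wien's law gives T ∝ 1/λ_max, so T_N/T_J = λ_J/λ_N = 1510/419 = 3.604.
Then L ∝ R²T⁴ gives L_N/L_J = (10.0)² × (3.604)⁴ = 100.0 × 168.7 = 1.687×10^4.

1.69×10^4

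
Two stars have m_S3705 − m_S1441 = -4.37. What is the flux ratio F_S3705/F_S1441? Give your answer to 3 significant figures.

F_S3705/F_S1441 = 10^(−(m_S3705 − m_S1441)/2.5) = 10^(4.37/2.5) = 10^1.748 = 55.98.

56.0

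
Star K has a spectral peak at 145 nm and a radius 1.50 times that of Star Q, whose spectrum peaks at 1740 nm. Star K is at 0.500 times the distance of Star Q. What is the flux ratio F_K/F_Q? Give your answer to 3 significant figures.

1.87×10^5

Wien's law: T_K/T_Q = λ_Q/λ_K = 1740/145 = 12.00.
L_K/L_Q = (R_K/R_Q)²(T_K/T_Q)⁴ = (1.50)²(12.00)⁴ = 4.666×10^4.
F_K/F_Q = (L_K/L_Q)/(d_K/d_Q)² = 4.666×10^4/(0.500)² = 1.866×10^5.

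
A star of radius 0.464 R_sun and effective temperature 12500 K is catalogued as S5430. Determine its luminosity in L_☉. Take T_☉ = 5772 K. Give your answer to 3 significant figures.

L/L_☉ = (R/R_☉)² (T/T_☉)⁴ = (0.464)² × (12500/5772)⁴
       = 0.2153 × (2.166)⁴ = 0.2153 × 22.00 = 4.736.

4.74 L_☉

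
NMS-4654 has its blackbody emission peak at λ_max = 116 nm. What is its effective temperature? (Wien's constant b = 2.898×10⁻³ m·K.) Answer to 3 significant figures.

2.50×10^4 K

T = b/λ_max = 2.898×10⁻³ / (116×10⁻⁹) = 2.498×10^4 K.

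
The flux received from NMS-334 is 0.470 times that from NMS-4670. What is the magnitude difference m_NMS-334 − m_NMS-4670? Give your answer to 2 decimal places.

0.82

m_NMS-334 − m_NMS-4670 = −2.5 log₁₀(F_NMS-334/F_NMS-4670) = −2.5 log₁₀(0.470) = −2.5 × (-0.328) = 0.820.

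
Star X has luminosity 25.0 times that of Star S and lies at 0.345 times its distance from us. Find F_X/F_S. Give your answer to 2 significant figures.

F = L/(4πd²), so F_X/F_S = (L_X/L_S) / (d_X/d_S)²
= 25.0 / (0.345)² = 25.0 / 0.1190 = 210.0.

2.1×10^2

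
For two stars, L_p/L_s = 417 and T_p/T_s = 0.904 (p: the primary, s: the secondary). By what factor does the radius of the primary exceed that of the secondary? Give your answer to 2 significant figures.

L ∝ R²T⁴ gives R ∝ √L / T², so
R_p/R_s = √(417) / (0.904)² = 20.42 / 0.8172 = 24.99.

25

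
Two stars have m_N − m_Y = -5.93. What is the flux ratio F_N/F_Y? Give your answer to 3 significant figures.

F_N/F_Y = 10^(−(m_N − m_Y)/2.5) = 10^(5.93/2.5) = 10^2.372 = 235.5.

236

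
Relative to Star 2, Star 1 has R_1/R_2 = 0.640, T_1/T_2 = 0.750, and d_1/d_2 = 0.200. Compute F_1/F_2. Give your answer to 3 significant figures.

L_1/L_2 = (R_1/R_2)²(T_1/T_2)⁴ = (0.640)² × (0.750)⁴ = 0.1296.
F_1/F_2 = (L_1/L_2)/(d_1/d_2)² = 0.1296 / (0.200)² = 3.240.

3.24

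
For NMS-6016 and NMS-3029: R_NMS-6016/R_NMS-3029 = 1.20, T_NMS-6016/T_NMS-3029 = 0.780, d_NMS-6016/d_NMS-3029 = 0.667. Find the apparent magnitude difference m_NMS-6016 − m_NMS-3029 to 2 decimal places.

L_NMS-6016/L_NMS-3029 = (1.20)²(0.780)⁴ = 0.5330.
F_NMS-6016/F_NMS-3029 = (L_NMS-6016/L_NMS-3029)/(d_NMS-6016/d_NMS-3029)² = 0.5330/0.4449 = 1.198.
m_NMS-6016 − m_NMS-3029 = −2.5 log₁₀(1.198) = -0.20.

-0.20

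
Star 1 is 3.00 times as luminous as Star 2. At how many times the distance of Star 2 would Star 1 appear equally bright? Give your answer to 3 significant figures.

Equal flux requires L_1/d_1² = L_2/d_2², so d_1/d_2 = √(L_1/L_2)
= √(3.00) = 1.732.

1.73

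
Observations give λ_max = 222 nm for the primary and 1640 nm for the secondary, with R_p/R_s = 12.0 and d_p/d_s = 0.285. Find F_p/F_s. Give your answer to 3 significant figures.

5.28×10^6

Wien's law: T_p/T_s = λ_s/λ_p = 1640/222 = 7.387.
L_p/L_s = (R_p/R_s)²(T_p/T_s)⁴ = (12.0)²(7.387)⁴ = 4.289×10^5.
F_p/F_s = (L_p/L_s)/(d_p/d_s)² = 4.289×10^5/(0.285)² = 5.280×10^6.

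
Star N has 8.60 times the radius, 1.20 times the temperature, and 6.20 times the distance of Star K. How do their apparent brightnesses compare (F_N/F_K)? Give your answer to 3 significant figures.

3.99

L_N/L_K = (R_N/R_K)²(T_N/T_K)⁴ = (8.60)² × (1.20)⁴ = 153.4.
F_N/F_K = (L_N/L_K)/(d_N/d_K)² = 153.4 / (6.20)² = 3.990.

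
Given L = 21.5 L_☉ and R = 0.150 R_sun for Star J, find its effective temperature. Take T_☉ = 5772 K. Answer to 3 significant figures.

T/T_☉ = (L/L_☉)^(1/4) / (R/R_☉)^(1/2)
T = 5772 × (21.5)^(1/4) / √(0.150) = 5772 × 2.153 / 0.3873 = 3.209×10^4 K.

3.21×10^4 K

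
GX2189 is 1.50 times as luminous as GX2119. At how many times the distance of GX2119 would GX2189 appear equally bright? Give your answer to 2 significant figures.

Equal flux requires L_GX2189/d_GX2189² = L_GX2119/d_GX2119², so d_GX2189/d_GX2119 = √(L_GX2189/L_GX2119)
= √(1.50) = 1.225.

1.2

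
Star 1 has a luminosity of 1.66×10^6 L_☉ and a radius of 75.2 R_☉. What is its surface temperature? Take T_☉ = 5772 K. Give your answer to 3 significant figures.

T/T_☉ = (L/L_☉)^(1/4) / (R/R_☉)^(1/2)
T = 5772 × (1.66×10^6)^(1/4) / √(75.2) = 5772 × 35.89 / 8.672 = 2.389×10^4 K.

2.39×10^4 K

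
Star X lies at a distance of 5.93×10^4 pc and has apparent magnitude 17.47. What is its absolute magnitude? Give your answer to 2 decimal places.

-1.40

M = m − 5 log₁₀(d/10 pc) = 17.47 − 5 log₁₀(5.93×10^4/10)
  = 17.47 − 5 × 3.773 = 17.47 − 18.87 = -1.40.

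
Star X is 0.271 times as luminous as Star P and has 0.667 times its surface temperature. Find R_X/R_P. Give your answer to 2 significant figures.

1.2

L ∝ R²T⁴ gives R ∝ √L / T², so
R_X/R_P = √(0.271) / (0.667)² = 0.5206 / 0.4449 = 1.170.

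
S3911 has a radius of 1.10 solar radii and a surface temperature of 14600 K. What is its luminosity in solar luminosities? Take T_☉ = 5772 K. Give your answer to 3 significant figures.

L/L_☉ = (R/R_☉)² (T/T_☉)⁴ = (1.10)² × (14600/5772)⁴
       = 1.210 × (2.529)⁴ = 1.210 × 40.94 = 49.53.

49.5 solar luminosities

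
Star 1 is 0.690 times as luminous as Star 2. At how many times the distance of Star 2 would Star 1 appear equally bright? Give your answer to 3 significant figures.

Equal flux requires L_1/d_1² = L_2/d_2², so d_1/d_2 = √(L_1/L_2)
= √(0.690) = 0.8307.

0.831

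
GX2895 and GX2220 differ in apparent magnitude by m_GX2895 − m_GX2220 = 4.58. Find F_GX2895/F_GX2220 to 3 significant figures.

F_GX2895/F_GX2220 = 10^(−(m_GX2895 − m_GX2220)/2.5) = 10^(-4.58/2.5) = 10^-1.832 = 0.01472.

0.0147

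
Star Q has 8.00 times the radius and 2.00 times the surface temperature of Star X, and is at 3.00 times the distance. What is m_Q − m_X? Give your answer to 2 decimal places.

-5.14

L_Q/L_X = (8.00)²(2.00)⁴ = 1024.
F_Q/F_X = (L_Q/L_X)/(d_Q/d_X)² = 1024/9.000 = 113.8.
m_Q − m_X = −2.5 log₁₀(113.8) = -5.14.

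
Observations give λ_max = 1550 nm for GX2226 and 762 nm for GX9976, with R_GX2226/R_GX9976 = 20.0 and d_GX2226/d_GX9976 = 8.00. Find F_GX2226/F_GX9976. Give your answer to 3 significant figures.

Wien's law: T_GX2226/T_GX9976 = λ_GX9976/λ_GX2226 = 762/1550 = 0.4916.
L_GX2226/L_GX9976 = (R_GX2226/R_GX9976)²(T_GX2226/T_GX9976)⁴ = (20.0)²(0.4916)⁴ = 23.36.
F_GX2226/F_GX9976 = (L_GX2226/L_GX9976)/(d_GX2226/d_GX9976)² = 23.36/(8.00)² = 0.3651.

0.365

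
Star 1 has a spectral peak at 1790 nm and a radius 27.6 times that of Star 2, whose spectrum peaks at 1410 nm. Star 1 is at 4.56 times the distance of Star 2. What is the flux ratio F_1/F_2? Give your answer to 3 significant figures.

Wien's law: T_1/T_2 = λ_2/λ_1 = 1410/1790 = 0.7877.
L_1/L_2 = (R_1/R_2)²(T_1/T_2)⁴ = (27.6)²(0.7877)⁴ = 293.3.
F_1/F_2 = (L_1/L_2)/(d_1/d_2)² = 293.3/(4.56)² = 14.10.

14.1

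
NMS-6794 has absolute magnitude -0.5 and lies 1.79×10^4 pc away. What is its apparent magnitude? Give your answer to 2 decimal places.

15.76

m = M + 5 log₁₀(d/10 pc) = -0.5 + 5 log₁₀(1.79×10^4/10)
  = -0.5 + 5 × 3.253 = -0.5 + 16.26 = 15.76.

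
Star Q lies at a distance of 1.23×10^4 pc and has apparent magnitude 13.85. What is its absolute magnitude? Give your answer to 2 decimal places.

M = m − 5 log₁₀(d/10 pc) = 13.85 − 5 log₁₀(1.23×10^4/10)
  = 13.85 − 5 × 3.090 = 13.85 − 15.45 = -1.60.

-1.60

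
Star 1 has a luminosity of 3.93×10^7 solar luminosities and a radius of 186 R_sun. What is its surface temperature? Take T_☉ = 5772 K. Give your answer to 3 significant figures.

3.35×10^4 K

T/T_☉ = (L/L_☉)^(1/4) / (R/R_☉)^(1/2)
T = 5772 × (3.93×10^7)^(1/4) / √(186) = 5772 × 79.18 / 13.64 = 3.351×10^4 K.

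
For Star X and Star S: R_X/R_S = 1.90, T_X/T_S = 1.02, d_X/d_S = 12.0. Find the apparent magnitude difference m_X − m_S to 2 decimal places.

L_X/L_S = (1.90)²(1.02)⁴ = 3.908.
F_X/F_S = (L_X/L_S)/(d_X/d_S)² = 3.908/144.0 = 0.02714.
m_X − m_S = −2.5 log₁₀(0.02714) = 3.92.

3.92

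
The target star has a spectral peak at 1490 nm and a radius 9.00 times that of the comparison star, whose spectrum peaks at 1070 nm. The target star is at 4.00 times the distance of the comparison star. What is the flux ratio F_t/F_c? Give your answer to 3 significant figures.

1.35

Wien's law: T_t/T_c = λ_c/λ_t = 1070/1490 = 0.7181.
L_t/L_c = (R_t/R_c)²(T_t/T_c)⁴ = (9.00)²(0.7181)⁴ = 21.54.
F_t/F_c = (L_t/L_c)/(d_t/d_c)² = 21.54/(4.00)² = 1.346.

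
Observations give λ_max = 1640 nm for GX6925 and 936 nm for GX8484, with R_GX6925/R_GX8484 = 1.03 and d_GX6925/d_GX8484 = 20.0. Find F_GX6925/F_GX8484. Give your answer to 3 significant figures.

Wien's law: T_GX6925/T_GX8484 = λ_GX8484/λ_GX6925 = 936/1640 = 0.5707.
L_GX6925/L_GX8484 = (R_GX6925/R_GX8484)²(T_GX6925/T_GX8484)⁴ = (1.03)²(0.5707)⁴ = 0.1126.
F_GX6925/F_GX8484 = (L_GX6925/L_GX8484)/(d_GX6925/d_GX8484)² = 0.1126/(20.0)² = 2.814×10^-4.

2.81×10^-4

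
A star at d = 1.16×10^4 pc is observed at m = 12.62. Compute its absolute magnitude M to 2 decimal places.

-2.70

M = m − 5 log₁₀(d/10 pc) = 12.62 − 5 log₁₀(1.16×10^4/10)
  = 12.62 − 5 × 3.064 = 12.62 − 15.32 = -2.70.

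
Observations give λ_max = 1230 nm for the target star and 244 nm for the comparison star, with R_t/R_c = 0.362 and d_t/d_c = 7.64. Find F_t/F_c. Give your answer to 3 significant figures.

Wien's law: T_t/T_c = λ_c/λ_t = 244/1230 = 0.1984.
L_t/L_c = (R_t/R_c)²(T_t/T_c)⁴ = (0.362)²(0.1984)⁴ = 2.029×10^-4.
F_t/F_c = (L_t/L_c)/(d_t/d_c)² = 2.029×10^-4/(7.64)² = 3.477×10^-6.

3.48×10^-6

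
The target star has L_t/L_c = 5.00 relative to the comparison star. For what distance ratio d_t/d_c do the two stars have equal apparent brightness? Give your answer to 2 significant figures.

2.2

Equal flux requires L_t/d_t² = L_c/d_c², so d_t/d_c = √(L_t/L_c)
= √(5.00) = 2.236.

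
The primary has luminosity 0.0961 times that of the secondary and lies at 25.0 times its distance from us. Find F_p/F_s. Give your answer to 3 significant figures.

1.54×10^-4

F = L/(4πd²), so F_p/F_s = (L_p/L_s) / (d_p/d_s)²
= 0.0961 / (25.0)² = 0.0961 / 625.0 = 1.538×10^-4.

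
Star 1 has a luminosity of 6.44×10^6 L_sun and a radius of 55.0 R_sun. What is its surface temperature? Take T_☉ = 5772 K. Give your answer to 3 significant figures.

T/T_☉ = (L/L_☉)^(1/4) / (R/R_☉)^(1/2)
T = 5772 × (6.44×10^6)^(1/4) / √(55.0) = 5772 × 50.38 / 7.416 = 3.921×10^4 K.

3.92×10^4 K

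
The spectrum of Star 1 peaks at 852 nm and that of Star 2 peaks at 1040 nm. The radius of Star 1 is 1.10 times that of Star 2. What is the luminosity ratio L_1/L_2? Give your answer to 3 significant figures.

2.69

Wien's law gives T ∝ 1/λ_max, so T_1/T_2 = λ_2/λ_1 = 1040/852 = 1.221.
Then L ∝ R²T⁴ gives L_1/L_2 = (1.10)² × (1.221)⁴ = 1.210 × 2.220 = 2.686.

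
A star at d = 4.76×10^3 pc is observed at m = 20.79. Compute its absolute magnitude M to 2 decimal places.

M = m − 5 log₁₀(d/10 pc) = 20.79 − 5 log₁₀(4.76×10^3/10)
  = 20.79 − 5 × 2.678 = 20.79 − 13.39 = 7.40.

7.40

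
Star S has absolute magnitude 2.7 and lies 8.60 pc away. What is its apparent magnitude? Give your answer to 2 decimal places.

m = M + 5 log₁₀(d/10 pc) = 2.7 + 5 log₁₀(8.60/10)
  = 2.7 + 5 × -0.066 = 2.7 + -0.33 = 2.37.

2.37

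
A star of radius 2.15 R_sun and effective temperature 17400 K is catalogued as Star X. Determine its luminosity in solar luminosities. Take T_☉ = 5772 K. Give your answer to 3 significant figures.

L/L_☉ = (R/R_☉)² (T/T_☉)⁴ = (2.15)² × (17400/5772)⁴
       = 4.622 × (3.015)⁴ = 4.622 × 82.58 = 381.7.

382 solar luminosities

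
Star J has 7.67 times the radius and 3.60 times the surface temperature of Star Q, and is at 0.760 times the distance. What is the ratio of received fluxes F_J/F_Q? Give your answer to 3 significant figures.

L_J/L_Q = (R_J/R_Q)²(T_J/T_Q)⁴ = (7.67)² × (3.60)⁴ = 9881.
F_J/F_Q = (L_J/L_Q)/(d_J/d_Q)² = 9881 / (0.760)² = 1.711×10^4.

1.71×10^4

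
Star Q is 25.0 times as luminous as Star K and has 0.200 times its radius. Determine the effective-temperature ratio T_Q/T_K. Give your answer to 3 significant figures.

L ∝ R²T⁴ gives T ∝ (L/R²)^(1/4), so
T_Q/T_K = (25.0 / 0.200²)^(1/4) = (625.0)^(1/4) = 5.000.

5.00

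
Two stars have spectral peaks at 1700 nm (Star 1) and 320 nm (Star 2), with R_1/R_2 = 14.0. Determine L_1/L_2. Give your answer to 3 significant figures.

0.246

Wien's law gives T ∝ 1/λ_max, so T_1/T_2 = λ_2/λ_1 = 320/1700 = 0.1882.
Then L ∝ R²T⁴ gives L_1/L_2 = (14.0)² × (0.1882)⁴ = 196.0 × 0.001255 = 0.2461.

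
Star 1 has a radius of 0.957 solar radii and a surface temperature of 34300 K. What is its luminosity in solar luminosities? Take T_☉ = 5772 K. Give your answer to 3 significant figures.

1.14×10^3 solar luminosities

L/L_☉ = (R/R_☉)² (T/T_☉)⁴ = (0.957)² × (34300/5772)⁴
       = 0.9158 × (5.942)⁴ = 0.9158 × 1247 = 1142.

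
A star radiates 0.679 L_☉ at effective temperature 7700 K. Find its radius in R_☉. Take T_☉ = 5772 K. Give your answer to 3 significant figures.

0.463 R_☉

R/R_☉ = √(L/L_☉) / (T/T_☉)² = √(0.679) / (1.334)²
       = 0.8240 / 1.780 = 0.4630.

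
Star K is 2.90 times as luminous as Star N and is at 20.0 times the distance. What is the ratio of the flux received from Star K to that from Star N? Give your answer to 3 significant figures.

F = L/(4πd²), so F_K/F_N = (L_K/L_N) / (d_K/d_N)²
= 2.90 / (20.0)² = 2.90 / 400.0 = 0.007250.

0.00725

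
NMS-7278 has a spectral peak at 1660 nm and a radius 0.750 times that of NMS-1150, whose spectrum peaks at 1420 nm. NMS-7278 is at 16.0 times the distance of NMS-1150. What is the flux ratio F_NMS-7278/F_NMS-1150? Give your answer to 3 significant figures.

0.00118

Wien's law: T_NMS-7278/T_NMS-1150 = λ_NMS-1150/λ_NMS-7278 = 1420/1660 = 0.8554.
L_NMS-7278/L_NMS-1150 = (R_NMS-7278/R_NMS-1150)²(T_NMS-7278/T_NMS-1150)⁴ = (0.750)²(0.8554)⁴ = 0.3012.
F_NMS-7278/F_NMS-1150 = (L_NMS-7278/L_NMS-1150)/(d_NMS-7278/d_NMS-1150)² = 0.3012/(16.0)² = 0.001177.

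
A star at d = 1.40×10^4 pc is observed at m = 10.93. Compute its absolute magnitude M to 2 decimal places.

M = m − 5 log₁₀(d/10 pc) = 10.93 − 5 log₁₀(1.40×10^4/10)
  = 10.93 − 5 × 3.146 = 10.93 − 15.73 = -4.80.

-4.80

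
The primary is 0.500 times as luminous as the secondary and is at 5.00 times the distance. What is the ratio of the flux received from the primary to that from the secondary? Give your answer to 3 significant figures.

0.0200

F = L/(4πd²), so F_p/F_s = (L_p/L_s) / (d_p/d_s)²
= 0.500 / (5.00)² = 0.500 / 25.00 = 0.02000.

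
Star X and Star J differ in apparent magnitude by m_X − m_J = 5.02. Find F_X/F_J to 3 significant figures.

0.00982

F_X/F_J = 10^(−(m_X − m_J)/2.5) = 10^(-5.02/2.5) = 10^-2.008 = 0.009817.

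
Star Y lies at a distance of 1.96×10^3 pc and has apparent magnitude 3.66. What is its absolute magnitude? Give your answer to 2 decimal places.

-7.80

M = m − 5 log₁₀(d/10 pc) = 3.66 − 5 log₁₀(1.96×10^3/10)
  = 3.66 − 5 × 2.292 = 3.66 − 11.46 = -7.80.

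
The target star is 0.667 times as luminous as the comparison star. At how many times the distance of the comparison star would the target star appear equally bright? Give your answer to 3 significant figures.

0.817

Equal flux requires L_t/d_t² = L_c/d_c², so d_t/d_c = √(L_t/L_c)
= √(0.667) = 0.8167.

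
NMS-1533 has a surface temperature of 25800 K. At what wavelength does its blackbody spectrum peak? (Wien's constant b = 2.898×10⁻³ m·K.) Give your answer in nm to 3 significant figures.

λ_max = b/T = 2.898×10⁻³ / 25800 = 1.12×10^-7 m = 112.3 nm.

112 nm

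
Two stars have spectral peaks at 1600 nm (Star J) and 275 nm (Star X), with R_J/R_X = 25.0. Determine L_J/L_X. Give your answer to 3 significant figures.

0.545

Wien's law gives T ∝ 1/λ_max, so T_J/T_X = λ_X/λ_J = 275/1600 = 0.1719.
Then L ∝ R²T⁴ gives L_J/L_X = (25.0)² × (0.1719)⁴ = 625.0 × 8.727×10^-4 = 0.5454.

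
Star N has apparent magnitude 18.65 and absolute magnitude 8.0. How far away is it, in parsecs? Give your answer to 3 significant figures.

1.35×10^3 pc

m − M = 5 log₁₀(d/10 pc)
18.65 − (8.0) = 10.65 = 5 log₁₀(d/10)
d = 10 × 10^(10.65/5) = 10 × 10^2.130 = 1349 pc.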